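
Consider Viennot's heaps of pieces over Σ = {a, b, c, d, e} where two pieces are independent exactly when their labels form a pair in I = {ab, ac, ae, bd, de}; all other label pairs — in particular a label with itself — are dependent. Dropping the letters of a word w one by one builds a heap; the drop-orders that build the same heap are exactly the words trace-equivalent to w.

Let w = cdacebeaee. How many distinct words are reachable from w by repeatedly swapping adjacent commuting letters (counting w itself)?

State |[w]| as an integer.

28

piece 0:c — minimal
piece 1:d rests on {0:c}
piece 2:a rests on {1:d}
piece 3:c rests on {1:d}
piece 4:e rests on {3:c}
piece 5:b rests on {4:e}
piece 6:e rests on {5:b}
piece 7:a rests on {2:a}
piece 8:e rests on {6:e}
piece 9:e rests on {8:e}
minimal pieces: {0:c}
ways to finish when only these pieces remain (= sum over removing one remaining piece with nothing left below it):
  1 left: {7}→1  {9}→1
  2 left: {2,7}→1  {7,9}→2  {8,9}→1
  3 left: {2,7,9}→3  {6,8,9}→1  {7,8,9}→3
  4 left: {2,7,8,9}→6  {5,6,8,9}→1  {6,7,8,9}→4
  5 left: {2,6,7,8,9}→10  {4,5,6,8,9}→1  {5,6,7,8,9}→5
  6 left: {2,5,6,7,8,9}→15  {3,4,5,6,8,9}→1  {4,5,6,7,8,9}→6
  7 left: {2,4,5,6,7,8,9}→21  {3,4,5,6,7,8,9}→7
  8 left: {2,3,4,5,6,7,8,9}→28
  placing 0:c first → 28 extensions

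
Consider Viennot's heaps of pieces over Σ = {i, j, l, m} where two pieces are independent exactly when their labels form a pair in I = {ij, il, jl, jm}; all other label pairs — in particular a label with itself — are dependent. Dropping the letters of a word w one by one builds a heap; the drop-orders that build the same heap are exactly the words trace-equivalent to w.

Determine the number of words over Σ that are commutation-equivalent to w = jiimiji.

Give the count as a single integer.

drop 0:j onto floor
drop 1:i onto floor
drop 2:i onto {1:i}
drop 3:m onto {2:i}
drop 4:i onto {3:m}
drop 5:j onto {0:j}
drop 6:i onto {4:i}
ground layer = {0:j, 1:i}
drop-orders for the pieces not yet dropped (sum over which currently-grounded one goes next):
  1 to go: {5} 1  {6} 1
  2 to go: {0,5} 1  {4,6} 1  {5,6} 2
  3 to go: {0,5,6} 3  {3,4,6} 1  {4,5,6} 3
  4 to go: {0,4,5,6} 6  {2,3,4,6} 1  {3,4,5,6} 4
  5 to go: {0,3,4,5,6} 10  {1,2,3,4,6} 1  {2,3,4,5,6} 5
  if 0:j drops first: 6 orders
  if 1:i drops first: 15 orders
heap linearizations: 21

21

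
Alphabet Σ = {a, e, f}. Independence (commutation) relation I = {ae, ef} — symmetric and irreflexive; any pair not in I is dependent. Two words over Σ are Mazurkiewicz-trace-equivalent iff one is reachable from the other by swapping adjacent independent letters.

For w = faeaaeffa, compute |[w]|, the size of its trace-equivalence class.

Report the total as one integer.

0(f) covers ∅
1(a) covers 0:f
2(e) covers ∅
3(a) covers 1:a
4(a) covers 3:a
5(e) covers 2:e
6(f) covers 4:a
7(f) covers 6:f
8(a) covers 7:f
floor of heap: 0:f, 2:e
completions by unplaced set U, small U first (add the entries for U minus each lowest piece of U):
  |U|=1: {5}:1  {8}:1
  |U|=2: {2,5}:1  {5,8}:2  {7,8}:1
  |U|=3: {2,5,8}:3  {5,7,8}:3  {6,7,8}:1
  |U|=4: {2,5,7,8}:6  {4,6,7,8}:1  {5,6,7,8}:4
  |U|=5: {2,5,6,7,8}:10  {3,4,6,7,8}:1  {4,5,6,7,8}:5
  |U|=6: {1,3,4,6,7,8}:1  {2,4,5,6,7,8}:15  {3,4,5,6,7,8}:6
  |U|=7: {0,1,3,4,6,7,8}:1  {1,3,4,5,6,7,8}:7  {2,3,4,5,6,7,8}:21
  start at 0(f): 28
  start at 2(e): 8
sum over floor = 36

36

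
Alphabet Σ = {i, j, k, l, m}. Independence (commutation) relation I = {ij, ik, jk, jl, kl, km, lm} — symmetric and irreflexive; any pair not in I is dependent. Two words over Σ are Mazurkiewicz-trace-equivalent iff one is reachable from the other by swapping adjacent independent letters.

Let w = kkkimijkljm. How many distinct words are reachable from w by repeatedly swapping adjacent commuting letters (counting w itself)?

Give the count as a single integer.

2970

piece 0:k — minimal
piece 1:k rests on {0:k}
piece 2:k rests on {1:k}
piece 3:i — minimal
piece 4:m rests on {3:i}
piece 5:i rests on {4:m}
piece 6:j rests on {4:m}
piece 7:k rests on {2:k}
piece 8:l rests on {5:i}
piece 9:j rests on {6:j}
piece 10:m rests on {5:i, 9:j}
minimal pieces: {0:k, 3:i}
ways to finish when only these pieces remain (= sum over removing one remaining piece with nothing left below it):
  1 left: {7}→1  {8}→1  {10}→1
  2 left: {2,7}→1  {7,8}→2  {7,10}→2  {8,10}→2  {9,10}→1
  3 left: {1,2,7}→1  {2,7,8}→3  {2,7,10}→3  {5,8,10}→2  {6,9,10}→1  {7,8,10}→6  {7,9,10}→3  {8,9,10}→3
  4 left: {0,1,2,7}→1  {1,2,7,8}→4  {1,2,7,10}→4  {2,7,8,10}→12  {2,7,9,10}→6  {5,7,8,10}→8  {5,8,9,10}→5  {6,7,9,10}→4  {6,8,9,10}→4  {7,8,9,10}→12
  5 left: {0,1,2,7,8}→5  {0,1,2,7,10}→5  {1,2,7,8,10}→20  {1,2,7,9,10}→10  {2,5,7,8,10}→20  {2,6,7,9,10}→10  {2,7,8,9,10}→30  {5,6,8,9,10}→9  {5,7,8,9,10}→25  {6,7,8,9,10}→20
  6 left: {0,1,2,7,8,10}→30  {0,1,2,7,9,10}→15  {1,2,5,7,8,10}→40  {1,2,6,7,9,10}→20  {1,2,7,8,9,10}→60  {2,5,7,8,9,10}→75  {2,6,7,8,9,10}→60  {4,5,6,8,9,10}→9  {5,6,7,8,9,10}→54
  7 left: {0,1,2,5,7,8,10}→70  {0,1,2,6,7,9,10}→35  {0,1,2,7,8,9,10}→105  {1,2,5,7,8,9,10}→175  {1,2,6,7,8,9,10}→140  {2,5,6,7,8,9,10}→189  {3,4,5,6,8,9,10}→9  {4,5,6,7,8,9,10}→63
  8 left: {0,1,2,5,7,8,9,10}→350  {0,1,2,6,7,8,9,10}→280  {1,2,5,6,7,8,9,10}→504  {2,4,5,6,7,8,9,10}→252  {3,4,5,6,7,8,9,10}→72
  9 left: {0,1,2,5,6,7,8,9,10}→1134  {1,2,4,5,6,7,8,9,10}→756  {2,3,4,5,6,7,8,9,10}→324
  placing 0:k first → 1080 extensions
  placing 3:i first → 1890 extensions
total linear extensions = 2970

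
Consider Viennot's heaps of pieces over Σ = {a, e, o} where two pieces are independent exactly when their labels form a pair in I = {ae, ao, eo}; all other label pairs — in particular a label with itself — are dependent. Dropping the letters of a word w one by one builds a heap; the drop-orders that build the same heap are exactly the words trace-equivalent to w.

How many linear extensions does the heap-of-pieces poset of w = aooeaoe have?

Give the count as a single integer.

210

#0=a has no predecessor
#1=o has no predecessor
#2=o depends on [1:o]
#3=e has no predecessor
#4=a depends on [0:a]
#5=o depends on [2:o]
#6=e depends on [3:e]
sources: [0:a, 1:o, 3:e]
N(rest) = Σ N(rest − s) over sources s of rest; N(one piece) = 1:
  size 1 → [4]=1  [5]=1  [6]=1
  size 2 → [0,4]=1  [2,5]=1  [3,6]=1  [4,5]=2  [4,6]=2  [5,6]=2
  size 3 → [0,4,5]=3  [0,4,6]=3  [1,2,5]=1  [2,4,5]=3  [2,5,6]=3  [3,4,6]=3  [3,5,6]=3  [4,5,6]=6
  size 4 → [0,2,4,5]=6  [0,3,4,6]=6  [0,4,5,6]=12  [1,2,4,5]=4  [1,2,5,6]=4  [2,3,5,6]=6  [2,4,5,6]=12  [3,4,5,6]=12
  size 5 → [0,1,2,4,5]=10  [0,2,4,5,6]=30  [0,3,4,5,6]=30  [1,2,3,5,6]=10  [1,2,4,5,6]=20  [2,3,4,5,6]=30
  first=0(a) contributes 60
  first=1(o) contributes 90
  first=3(e) contributes 60
|[w]| = 210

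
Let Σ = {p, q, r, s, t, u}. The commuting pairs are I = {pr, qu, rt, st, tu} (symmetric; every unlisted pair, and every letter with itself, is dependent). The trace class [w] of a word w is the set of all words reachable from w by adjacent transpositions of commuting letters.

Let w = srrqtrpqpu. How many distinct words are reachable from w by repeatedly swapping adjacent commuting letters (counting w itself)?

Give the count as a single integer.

0(s) covers ∅
1(r) covers 0:s
2(r) covers 1:r
3(q) covers 2:r
4(t) covers 3:q
5(r) covers 3:q
6(p) covers 4:t
7(q) covers 5:r, 6:p
8(p) covers 7:q
9(u) covers 8:p
floor of heap: 0:s
completions by unplaced set U, small U first (add the entries for U minus each lowest piece of U):
  |U|=1: {9}:1
  |U|=2: {8,9}:1
  |U|=3: {7,8,9}:1
  |U|=4: {5,7,8,9}:1  {6,7,8,9}:1
  |U|=5: {4,6,7,8,9}:1  {5,6,7,8,9}:2
  |U|=6: {4,5,6,7,8,9}:3
  |U|=7: {3,4,5,6,7,8,9}:3
  |U|=8: {2,3,4,5,6,7,8,9}:3
  start at 0(s): 3

3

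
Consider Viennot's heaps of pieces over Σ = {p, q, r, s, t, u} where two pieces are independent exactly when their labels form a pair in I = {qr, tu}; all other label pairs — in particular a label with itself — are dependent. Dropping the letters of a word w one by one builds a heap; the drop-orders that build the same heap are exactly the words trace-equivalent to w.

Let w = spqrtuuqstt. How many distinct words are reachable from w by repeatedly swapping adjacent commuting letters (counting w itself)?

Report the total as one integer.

6

0(s) covers ∅
1(p) covers 0:s
2(q) covers 1:p
3(r) covers 1:p
4(t) covers 2:q, 3:r
5(u) covers 2:q, 3:r
6(u) covers 5:u
7(q) covers 4:t, 6:u
8(s) covers 7:q
9(t) covers 8:s
10(t) covers 9:t
floor of heap: 0:s
completions by unplaced set U, small U first (add the entries for U minus each lowest piece of U):
  |U|=1: {10}:1
  |U|=2: {9,10}:1
  |U|=3: {8,9,10}:1
  |U|=4: {7,8,9,10}:1
  |U|=5: {4,7,8,9,10}:1  {6,7,8,9,10}:1
  |U|=6: {4,6,7,8,9,10}:2  {5,6,7,8,9,10}:1
  |U|=7: {4,5,6,7,8,9,10}:3
  |U|=8: {2,4,5,6,7,8,9,10}:3  {3,4,5,6,7,8,9,10}:3
  |U|=9: {2,3,4,5,6,7,8,9,10}:6
  start at 0(s): 6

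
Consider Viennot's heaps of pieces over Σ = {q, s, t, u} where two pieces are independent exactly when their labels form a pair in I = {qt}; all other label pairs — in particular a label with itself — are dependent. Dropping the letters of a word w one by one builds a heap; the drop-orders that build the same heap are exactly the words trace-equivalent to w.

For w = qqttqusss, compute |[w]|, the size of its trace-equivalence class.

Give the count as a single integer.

10

0(q) covers ∅
1(q) covers 0:q
2(t) covers ∅
3(t) covers 2:t
4(q) covers 1:q
5(u) covers 3:t, 4:q
6(s) covers 5:u
7(s) covers 6:s
8(s) covers 7:s
floor of heap: 0:q, 2:t
completions by unplaced set U, small U first (add the entries for U minus each lowest piece of U):
  |U|=1: {8}:1
  |U|=2: {7,8}:1
  |U|=3: {6,7,8}:1
  |U|=4: {5,6,7,8}:1
  |U|=5: {3,5,6,7,8}:1  {4,5,6,7,8}:1
  |U|=6: {1,4,5,6,7,8}:1  {2,3,5,6,7,8}:1  {3,4,5,6,7,8}:2
  |U|=7: {0,1,4,5,6,7,8}:1  {1,3,4,5,6,7,8}:3  {2,3,4,5,6,7,8}:3
  start at 0(q): 6
  start at 2(t): 4
sum over floor = 10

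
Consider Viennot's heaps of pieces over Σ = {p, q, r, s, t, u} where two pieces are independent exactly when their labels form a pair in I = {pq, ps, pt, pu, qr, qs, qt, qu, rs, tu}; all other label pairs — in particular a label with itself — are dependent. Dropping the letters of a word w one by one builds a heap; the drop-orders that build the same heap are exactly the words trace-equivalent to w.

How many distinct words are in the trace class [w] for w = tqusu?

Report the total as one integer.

piece 0:t — minimal
piece 1:q — minimal
piece 2:u — minimal
piece 3:s rests on {0:t, 2:u}
piece 4:u rests on {3:s}
minimal pieces: {0:t, 1:q, 2:u}
ways to finish when only these pieces remain (= sum over removing one remaining piece with nothing left below it):
  1 left: {1}→1  {4}→1
  2 left: {1,4}→2  {3,4}→1
  3 left: {0,3,4}→1  {1,3,4}→3  {2,3,4}→1
  placing 0:t first → 4 extensions
  placing 1:q first → 2 extensions
  placing 2:u first → 4 extensions
total linear extensions = 10

10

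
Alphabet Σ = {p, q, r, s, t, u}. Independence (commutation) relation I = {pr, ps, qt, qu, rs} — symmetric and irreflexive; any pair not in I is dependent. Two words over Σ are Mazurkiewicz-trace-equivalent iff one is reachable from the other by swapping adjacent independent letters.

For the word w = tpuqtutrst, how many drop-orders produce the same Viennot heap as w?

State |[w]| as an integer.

10

#0=t has no predecessor
#1=p depends on [0:t]
#2=u depends on [1:p]
#3=q depends on [1:p]
#4=t depends on [2:u]
#5=u depends on [4:t]
#6=t depends on [5:u]
#7=r depends on [3:q, 6:t]
#8=s depends on [3:q, 6:t]
#9=t depends on [7:r, 8:s]
sources: [0:t]
N(rest) = Σ N(rest − s) over sources s of rest; N(one piece) = 1:
  size 1 → [9]=1
  size 2 → [7,9]=1  [8,9]=1
  size 3 → [7,8,9]=2
  size 4 → [3,7,8,9]=2  [6,7,8,9]=2
  size 5 → [3,6,7,8,9]=4  [5,6,7,8,9]=2
  size 6 → [3,5,6,7,8,9]=6  [4,5,6,7,8,9]=2
  size 7 → [2,4,5,6,7,8,9]=2  [3,4,5,6,7,8,9]=8
  size 8 → [2,3,4,5,6,7,8,9]=10
  first=0(t) contributes 10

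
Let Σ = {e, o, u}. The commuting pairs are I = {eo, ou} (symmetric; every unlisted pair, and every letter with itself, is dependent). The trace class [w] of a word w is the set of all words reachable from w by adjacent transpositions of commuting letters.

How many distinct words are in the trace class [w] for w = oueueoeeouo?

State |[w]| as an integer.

330

0(o) covers ∅
1(u) covers ∅
2(e) covers 1:u
3(u) covers 2:e
4(e) covers 3:u
5(o) covers 0:o
6(e) covers 4:e
7(e) covers 6:e
8(o) covers 5:o
9(u) covers 7:e
10(o) covers 8:o
floor of heap: 0:o, 1:u
completions by unplaced set U, small U first (add the entries for U minus each lowest piece of U):
  |U|=1: {9}:1  {10}:1
  |U|=2: {7,9}:1  {8,10}:1  {9,10}:2
  |U|=3: {5,8,10}:1  {6,7,9}:1  {7,9,10}:3  {8,9,10}:3
  |U|=4: {0,5,8,10}:1  {4,6,7,9}:1  {5,8,9,10}:4  {6,7,9,10}:4  {7,8,9,10}:6
  |U|=5: {0,5,8,9,10}:5  {3,4,6,7,9}:1  {4,6,7,9,10}:5  {5,7,8,9,10}:10  {6,7,8,9,10}:10
  |U|=6: {0,5,7,8,9,10}:15  {2,3,4,6,7,9}:1  {3,4,6,7,9,10}:6  {4,6,7,8,9,10}:15  {5,6,7,8,9,10}:20
  |U|=7: {0,5,6,7,8,9,10}:35  {1,2,3,4,6,7,9}:1  {2,3,4,6,7,9,10}:7  {3,4,6,7,8,9,10}:21  {4,5,6,7,8,9,10}:35
  |U|=8: {0,4,5,6,7,8,9,10}:70  {1,2,3,4,6,7,9,10}:8  {2,3,4,6,7,8,9,10}:28  {3,4,5,6,7,8,9,10}:56
  |U|=9: {0,3,4,5,6,7,8,9,10}:126  {1,2,3,4,6,7,8,9,10}:36  {2,3,4,5,6,7,8,9,10}:84
  start at 0(o): 120
  start at 1(u): 210
sum over floor = 330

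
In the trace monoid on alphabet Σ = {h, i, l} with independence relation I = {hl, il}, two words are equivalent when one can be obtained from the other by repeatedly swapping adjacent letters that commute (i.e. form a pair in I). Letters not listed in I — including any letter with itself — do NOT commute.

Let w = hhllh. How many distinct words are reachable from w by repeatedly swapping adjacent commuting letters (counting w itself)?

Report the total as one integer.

drop 0:h onto floor
drop 1:h onto {0:h}
drop 2:l onto floor
drop 3:l onto {2:l}
drop 4:h onto {1:h}
ground layer = {0:h, 2:l}
drop-orders for the pieces not yet dropped (sum over which currently-grounded one goes next):
  1 to go: {3} 1  {4} 1
  2 to go: {1,4} 1  {2,3} 1  {3,4} 2
  3 to go: {0,1,4} 1  {1,3,4} 3  {2,3,4} 3
  if 0:h drops first: 6 orders
  if 2:l drops first: 4 orders
heap linearizations: 10

10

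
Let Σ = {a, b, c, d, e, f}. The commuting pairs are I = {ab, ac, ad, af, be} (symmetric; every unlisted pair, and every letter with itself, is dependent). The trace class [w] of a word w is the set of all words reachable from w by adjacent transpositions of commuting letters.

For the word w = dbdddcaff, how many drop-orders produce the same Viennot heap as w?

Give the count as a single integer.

9

#0=d has no predecessor
#1=b depends on [0:d]
#2=d depends on [1:b]
#3=d depends on [2:d]
#4=d depends on [3:d]
#5=c depends on [4:d]
#6=a has no predecessor
#7=f depends on [5:c]
#8=f depends on [7:f]
sources: [0:d, 6:a]
N(rest) = Σ N(rest − s) over sources s of rest; N(one piece) = 1:
  size 1 → [6]=1  [8]=1
  size 2 → [6,8]=2  [7,8]=1
  size 3 → [5,7,8]=1  [6,7,8]=3
  size 4 → [4,5,7,8]=1  [5,6,7,8]=4
  size 5 → [3,4,5,7,8]=1  [4,5,6,7,8]=5
  size 6 → [2,3,4,5,7,8]=1  [3,4,5,6,7,8]=6
  size 7 → [1,2,3,4,5,7,8]=1  [2,3,4,5,6,7,8]=7
  first=0(d) contributes 8
  first=6(a) contributes 1
|[w]| = 9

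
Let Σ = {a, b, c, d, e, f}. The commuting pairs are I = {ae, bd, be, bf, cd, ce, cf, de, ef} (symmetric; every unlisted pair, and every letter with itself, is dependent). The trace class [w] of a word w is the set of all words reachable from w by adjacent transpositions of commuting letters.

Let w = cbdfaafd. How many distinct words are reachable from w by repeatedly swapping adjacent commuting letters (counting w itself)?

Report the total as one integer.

6

#0=c has no predecessor
#1=b depends on [0:c]
#2=d has no predecessor
#3=f depends on [2:d]
#4=a depends on [1:b, 3:f]
#5=a depends on [4:a]
#6=f depends on [5:a]
#7=d depends on [6:f]
sources: [0:c, 2:d]
N(rest) = Σ N(rest − s) over sources s of rest; N(one piece) = 1:
  size 1 → [7]=1
  size 2 → [6,7]=1
  size 3 → [5,6,7]=1
  size 4 → [4,5,6,7]=1
  size 5 → [1,4,5,6,7]=1  [3,4,5,6,7]=1
  size 6 → [0,1,4,5,6,7]=1  [1,3,4,5,6,7]=2  [2,3,4,5,6,7]=1
  first=0(c) contributes 3
  first=2(d) contributes 3
|[w]| = 6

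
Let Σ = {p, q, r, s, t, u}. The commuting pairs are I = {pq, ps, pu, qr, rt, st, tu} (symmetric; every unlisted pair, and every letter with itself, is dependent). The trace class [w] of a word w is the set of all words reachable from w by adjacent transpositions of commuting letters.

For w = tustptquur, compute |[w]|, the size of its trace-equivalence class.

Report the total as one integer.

15

piece 0:t — minimal
piece 1:u — minimal
piece 2:s rests on {1:u}
piece 3:t rests on {0:t}
piece 4:p rests on {3:t}
piece 5:t rests on {4:p}
piece 6:q rests on {2:s, 5:t}
piece 7:u rests on {6:q}
piece 8:u rests on {7:u}
piece 9:r rests on {8:u}
minimal pieces: {0:t, 1:u}
ways to finish when only these pieces remain (= sum over removing one remaining piece with nothing left below it):
  1 left: {9}→1
  2 left: {8,9}→1
  3 left: {7,8,9}→1
  4 left: {6,7,8,9}→1
  5 left: {2,6,7,8,9}→1  {5,6,7,8,9}→1
  6 left: {1,2,6,7,8,9}→1  {2,5,6,7,8,9}→2  {4,5,6,7,8,9}→1
  7 left: {1,2,5,6,7,8,9}→3  {2,4,5,6,7,8,9}→3  {3,4,5,6,7,8,9}→1
  8 left: {0,3,4,5,6,7,8,9}→1  {1,2,4,5,6,7,8,9}→6  {2,3,4,5,6,7,8,9}→4
  placing 0:t first → 10 extensions
  placing 1:u first → 5 extensions
total linear extensions = 15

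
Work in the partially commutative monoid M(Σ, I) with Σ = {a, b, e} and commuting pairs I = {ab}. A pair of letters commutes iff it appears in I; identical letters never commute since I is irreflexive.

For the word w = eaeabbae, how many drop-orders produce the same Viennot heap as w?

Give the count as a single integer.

0(e) covers ∅
1(a) covers 0:e
2(e) covers 1:a
3(a) covers 2:e
4(b) covers 2:e
5(b) covers 4:b
6(a) covers 3:a
7(e) covers 5:b, 6:a
floor of heap: 0:e
completions by unplaced set U, small U first (add the entries for U minus each lowest piece of U):
  |U|=1: {7}:1
  |U|=2: {5,7}:1  {6,7}:1
  |U|=3: {3,6,7}:1  {4,5,7}:1  {5,6,7}:2
  |U|=4: {3,5,6,7}:3  {4,5,6,7}:3
  |U|=5: {3,4,5,6,7}:6
  |U|=6: {2,3,4,5,6,7}:6
  start at 0(e): 6

6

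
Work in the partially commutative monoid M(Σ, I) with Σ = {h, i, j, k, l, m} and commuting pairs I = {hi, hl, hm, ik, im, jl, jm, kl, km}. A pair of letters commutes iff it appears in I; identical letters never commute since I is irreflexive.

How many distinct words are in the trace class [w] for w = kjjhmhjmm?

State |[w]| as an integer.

84

0(k) covers ∅
1(j) covers 0:k
2(j) covers 1:j
3(h) covers 2:j
4(m) covers ∅
5(h) covers 3:h
6(j) covers 5:h
7(m) covers 4:m
8(m) covers 7:m
floor of heap: 0:k, 4:m
completions by unplaced set U, small U first (add the entries for U minus each lowest piece of U):
  |U|=1: {6}:1  {8}:1
  |U|=2: {5,6}:1  {6,8}:2  {7,8}:1
  |U|=3: {3,5,6}:1  {4,7,8}:1  {5,6,8}:3  {6,7,8}:3
  |U|=4: {2,3,5,6}:1  {3,5,6,8}:4  {4,6,7,8}:4  {5,6,7,8}:6
  |U|=5: {1,2,3,5,6}:1  {2,3,5,6,8}:5  {3,5,6,7,8}:10  {4,5,6,7,8}:10
  |U|=6: {0,1,2,3,5,6}:1  {1,2,3,5,6,8}:6  {2,3,5,6,7,8}:15  {3,4,5,6,7,8}:20
  |U|=7: {0,1,2,3,5,6,8}:7  {1,2,3,5,6,7,8}:21  {2,3,4,5,6,7,8}:35
  start at 0(k): 56
  start at 4(m): 28
sum over floor = 84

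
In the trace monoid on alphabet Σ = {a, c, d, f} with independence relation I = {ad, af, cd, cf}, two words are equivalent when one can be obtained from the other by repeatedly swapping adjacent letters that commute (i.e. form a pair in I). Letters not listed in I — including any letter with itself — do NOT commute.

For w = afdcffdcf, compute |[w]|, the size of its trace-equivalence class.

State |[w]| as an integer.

0(a) covers ∅
1(f) covers ∅
2(d) covers 1:f
3(c) covers 0:a
4(f) covers 2:d
5(f) covers 4:f
6(d) covers 5:f
7(c) covers 3:c
8(f) covers 6:d
floor of heap: 0:a, 1:f
completions by unplaced set U, small U first (add the entries for U minus each lowest piece of U):
  |U|=1: {7}:1  {8}:1
  |U|=2: {3,7}:1  {6,8}:1  {7,8}:2
  |U|=3: {0,3,7}:1  {3,7,8}:3  {5,6,8}:1  {6,7,8}:3
  |U|=4: {0,3,7,8}:4  {3,6,7,8}:6  {4,5,6,8}:1  {5,6,7,8}:4
  |U|=5: {0,3,6,7,8}:10  {2,4,5,6,8}:1  {3,5,6,7,8}:10  {4,5,6,7,8}:5
  |U|=6: {0,3,5,6,7,8}:20  {1,2,4,5,6,8}:1  {2,4,5,6,7,8}:6  {3,4,5,6,7,8}:15
  |U|=7: {0,3,4,5,6,7,8}:35  {1,2,4,5,6,7,8}:7  {2,3,4,5,6,7,8}:21
  start at 0(a): 28
  start at 1(f): 56
sum over floor = 84

84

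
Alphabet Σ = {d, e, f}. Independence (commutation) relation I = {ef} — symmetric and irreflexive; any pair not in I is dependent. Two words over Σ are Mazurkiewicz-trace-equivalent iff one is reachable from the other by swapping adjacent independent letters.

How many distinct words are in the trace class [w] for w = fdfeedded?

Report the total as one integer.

3

drop 0:f onto floor
drop 1:d onto {0:f}
drop 2:f onto {1:d}
drop 3:e onto {1:d}
drop 4:e onto {3:e}
drop 5:d onto {2:f, 4:e}
drop 6:d onto {5:d}
drop 7:e onto {6:d}
drop 8:d onto {7:e}
ground layer = {0:f}
drop-orders for the pieces not yet dropped (sum over which currently-grounded one goes next):
  1 to go: {8} 1
  2 to go: {7,8} 1
  3 to go: {6,7,8} 1
  4 to go: {5,6,7,8} 1
  5 to go: {2,5,6,7,8} 1  {4,5,6,7,8} 1
  6 to go: {2,4,5,6,7,8} 2  {3,4,5,6,7,8} 1
  7 to go: {2,3,4,5,6,7,8} 3
  if 0:f drops first: 3 orders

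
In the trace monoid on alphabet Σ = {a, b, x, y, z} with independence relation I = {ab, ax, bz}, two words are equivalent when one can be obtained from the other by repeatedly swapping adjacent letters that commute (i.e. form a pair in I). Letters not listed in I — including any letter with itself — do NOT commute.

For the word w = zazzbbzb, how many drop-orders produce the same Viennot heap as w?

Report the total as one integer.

piece 0:z — minimal
piece 1:a rests on {0:z}
piece 2:z rests on {1:a}
piece 3:z rests on {2:z}
piece 4:b — minimal
piece 5:b rests on {4:b}
piece 6:z rests on {3:z}
piece 7:b rests on {5:b}
minimal pieces: {0:z, 4:b}
ways to finish when only these pieces remain (= sum over removing one remaining piece with nothing left below it):
  1 left: {6}→1  {7}→1
  2 left: {3,6}→1  {5,7}→1  {6,7}→2
  3 left: {2,3,6}→1  {3,6,7}→3  {4,5,7}→1  {5,6,7}→3
  4 left: {1,2,3,6}→1  {2,3,6,7}→4  {3,5,6,7}→6  {4,5,6,7}→4
  5 left: {0,1,2,3,6}→1  {1,2,3,6,7}→5  {2,3,5,6,7}→10  {3,4,5,6,7}→10
  6 left: {0,1,2,3,6,7}→6  {1,2,3,5,6,7}→15  {2,3,4,5,6,7}→20
  placing 0:z first → 35 extensions
  placing 4:b first → 21 extensions
total linear extensions = 56

56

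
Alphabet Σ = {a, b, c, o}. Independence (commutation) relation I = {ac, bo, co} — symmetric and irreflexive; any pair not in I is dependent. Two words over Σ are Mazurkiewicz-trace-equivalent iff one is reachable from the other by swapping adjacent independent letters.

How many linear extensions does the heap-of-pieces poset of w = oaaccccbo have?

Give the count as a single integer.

piece 0:o — minimal
piece 1:a rests on {0:o}
piece 2:a rests on {1:a}
piece 3:c — minimal
piece 4:c rests on {3:c}
piece 5:c rests on {4:c}
piece 6:c rests on {5:c}
piece 7:b rests on {2:a, 6:c}
piece 8:o rests on {2:a}
minimal pieces: {0:o, 3:c}
ways to finish when only these pieces remain (= sum over removing one remaining piece with nothing left below it):
  1 left: {7}→1  {8}→1
  2 left: {6,7}→1  {7,8}→2
  3 left: {2,7,8}→2  {5,6,7}→1  {6,7,8}→3
  4 left: {1,2,7,8}→2  {2,6,7,8}→5  {4,5,6,7}→1  {5,6,7,8}→4
  5 left: {0,1,2,7,8}→2  {1,2,6,7,8}→7  {2,5,6,7,8}→9  {3,4,5,6,7}→1  {4,5,6,7,8}→5
  6 left: {0,1,2,6,7,8}→9  {1,2,5,6,7,8}→16  {2,4,5,6,7,8}→14  {3,4,5,6,7,8}→6
  7 left: {0,1,2,5,6,7,8}→25  {1,2,4,5,6,7,8}→30  {2,3,4,5,6,7,8}→20
  placing 0:o first → 50 extensions
  placing 3:c first → 55 extensions
total linear extensions = 105

105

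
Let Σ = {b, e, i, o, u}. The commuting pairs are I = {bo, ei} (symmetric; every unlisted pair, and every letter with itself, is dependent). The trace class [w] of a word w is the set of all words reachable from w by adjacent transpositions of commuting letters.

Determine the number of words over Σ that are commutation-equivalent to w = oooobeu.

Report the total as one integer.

drop 0:o onto floor
drop 1:o onto {0:o}
drop 2:o onto {1:o}
drop 3:o onto {2:o}
drop 4:b onto floor
drop 5:e onto {3:o, 4:b}
drop 6:u onto {5:e}
ground layer = {0:o, 4:b}
drop-orders for the pieces not yet dropped (sum over which currently-grounded one goes next):
  1 to go: {6} 1
  2 to go: {5,6} 1
  3 to go: {3,5,6} 1  {4,5,6} 1
  4 to go: {2,3,5,6} 1  {3,4,5,6} 2
  5 to go: {1,2,3,5,6} 1  {2,3,4,5,6} 3
  if 0:o drops first: 4 orders
  if 4:b drops first: 1 orders
heap linearizations: 5

5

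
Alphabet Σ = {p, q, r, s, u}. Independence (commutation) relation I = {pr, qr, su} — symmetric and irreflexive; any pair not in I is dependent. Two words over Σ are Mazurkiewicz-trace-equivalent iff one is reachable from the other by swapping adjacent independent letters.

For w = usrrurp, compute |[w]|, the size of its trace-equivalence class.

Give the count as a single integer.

#0=u has no predecessor
#1=s has no predecessor
#2=r depends on [0:u, 1:s]
#3=r depends on [2:r]
#4=u depends on [3:r]
#5=r depends on [4:u]
#6=p depends on [4:u]
sources: [0:u, 1:s]
N(rest) = Σ N(rest − s) over sources s of rest; N(one piece) = 1:
  size 1 → [5]=1  [6]=1
  size 2 → [5,6]=2
  size 3 → [4,5,6]=2
  size 4 → [3,4,5,6]=2
  size 5 → [2,3,4,5,6]=2
  first=0(u) contributes 2
  first=1(s) contributes 2
|[w]| = 4

4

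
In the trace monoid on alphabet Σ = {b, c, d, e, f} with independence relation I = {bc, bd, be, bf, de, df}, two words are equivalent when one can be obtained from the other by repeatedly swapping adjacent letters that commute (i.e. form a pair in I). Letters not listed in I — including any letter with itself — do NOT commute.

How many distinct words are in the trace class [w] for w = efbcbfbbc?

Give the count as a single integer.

126

drop 0:e onto floor
drop 1:f onto {0:e}
drop 2:b onto floor
drop 3:c onto {1:f}
drop 4:b onto {2:b}
drop 5:f onto {3:c}
drop 6:b onto {4:b}
drop 7:b onto {6:b}
drop 8:c onto {5:f}
ground layer = {0:e, 2:b}
drop-orders for the pieces not yet dropped (sum over which currently-grounded one goes next):
  1 to go: {7} 1  {8} 1
  2 to go: {5,8} 1  {6,7} 1  {7,8} 2
  3 to go: {3,5,8} 1  {4,6,7} 1  {5,7,8} 3  {6,7,8} 3
  4 to go: {1,3,5,8} 1  {2,4,6,7} 1  {3,5,7,8} 4  {4,6,7,8} 4  {5,6,7,8} 6
  5 to go: {0,1,3,5,8} 1  {1,3,5,7,8} 5  {2,4,6,7,8} 5  {3,5,6,7,8} 10  {4,5,6,7,8} 10
  6 to go: {0,1,3,5,7,8} 6  {1,3,5,6,7,8} 15  {2,4,5,6,7,8} 15  {3,4,5,6,7,8} 20
  7 to go: {0,1,3,5,6,7,8} 21  {1,3,4,5,6,7,8} 35  {2,3,4,5,6,7,8} 35
  if 0:e drops first: 70 orders
  if 2:b drops first: 56 orders
heap linearizations: 126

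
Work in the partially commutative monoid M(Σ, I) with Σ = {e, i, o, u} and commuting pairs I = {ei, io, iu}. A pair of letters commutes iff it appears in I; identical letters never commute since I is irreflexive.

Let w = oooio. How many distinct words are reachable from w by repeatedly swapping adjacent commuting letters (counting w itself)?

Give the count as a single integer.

0(o) covers ∅
1(o) covers 0:o
2(o) covers 1:o
3(i) covers ∅
4(o) covers 2:o
floor of heap: 0:o, 3:i
completions by unplaced set U, small U first (add the entries for U minus each lowest piece of U):
  |U|=1: {3}:1  {4}:1
  |U|=2: {2,4}:1  {3,4}:2
  |U|=3: {1,2,4}:1  {2,3,4}:3
  start at 0(o): 4
  start at 3(i): 1
sum over floor = 5

5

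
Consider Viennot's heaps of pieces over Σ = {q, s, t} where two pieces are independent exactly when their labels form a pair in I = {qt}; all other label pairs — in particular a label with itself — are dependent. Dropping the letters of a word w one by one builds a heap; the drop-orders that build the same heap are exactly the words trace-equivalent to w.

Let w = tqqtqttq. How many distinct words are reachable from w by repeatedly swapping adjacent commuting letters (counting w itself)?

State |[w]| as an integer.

piece 0:t — minimal
piece 1:q — minimal
piece 2:q rests on {1:q}
piece 3:t rests on {0:t}
piece 4:q rests on {2:q}
piece 5:t rests on {3:t}
piece 6:t rests on {5:t}
piece 7:q rests on {4:q}
minimal pieces: {0:t, 1:q}
ways to finish when only these pieces remain (= sum over removing one remaining piece with nothing left below it):
  1 left: {6}→1  {7}→1
  2 left: {4,7}→1  {5,6}→1  {6,7}→2
  3 left: {2,4,7}→1  {3,5,6}→1  {4,6,7}→3  {5,6,7}→3
  4 left: {0,3,5,6}→1  {1,2,4,7}→1  {2,4,6,7}→4  {3,5,6,7}→4  {4,5,6,7}→6
  5 left: {0,3,5,6,7}→5  {1,2,4,6,7}→5  {2,4,5,6,7}→10  {3,4,5,6,7}→10
  6 left: {0,3,4,5,6,7}→15  {1,2,4,5,6,7}→15  {2,3,4,5,6,7}→20
  placing 0:t first → 35 extensions
  placing 1:q first → 35 extensions
total linear extensions = 70

70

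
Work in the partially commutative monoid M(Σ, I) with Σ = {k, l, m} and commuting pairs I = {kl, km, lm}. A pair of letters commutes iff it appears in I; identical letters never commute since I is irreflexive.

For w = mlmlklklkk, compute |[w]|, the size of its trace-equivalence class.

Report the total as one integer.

#0=m has no predecessor
#1=l has no predecessor
#2=m depends on [0:m]
#3=l depends on [1:l]
#4=k has no predecessor
#5=l depends on [3:l]
#6=k depends on [4:k]
#7=l depends on [5:l]
#8=k depends on [6:k]
#9=k depends on [8:k]
sources: [0:m, 1:l, 4:k]
N(rest) = Σ N(rest − s) over sources s of rest; N(one piece) = 1:
  size 1 → [2]=1  [7]=1  [9]=1
  size 2 → [0,2]=1  [2,7]=2  [2,9]=2  [5,7]=1  [7,9]=2  [8,9]=1
  size 3 → [0,2,7]=3  [0,2,9]=3  [2,5,7]=3  [2,7,9]=6  [2,8,9]=3  [3,5,7]=1  [5,7,9]=3  [6,8,9]=1  [7,8,9]=3
  size 4 → [0,2,5,7]=6  [0,2,7,9]=12  [0,2,8,9]=6  [1,3,5,7]=1  [2,3,5,7]=4  [2,5,7,9]=12  [2,6,8,9]=4  [2,7,8,9]=12  [3,5,7,9]=4  [4,6,8,9]=1  [5,7,8,9]=6  [6,7,8,9]=4
  size 5 → [0,2,3,5,7]=10  [0,2,5,7,9]=30  [0,2,6,8,9]=10  [0,2,7,8,9]=30  [1,2,3,5,7]=5  [1,3,5,7,9]=5  [2,3,5,7,9]=20  [2,4,6,8,9]=5  [2,5,7,8,9]=30  [2,6,7,8,9]=20  [3,5,7,8,9]=10  [4,6,7,8,9]=5  [5,6,7,8,9]=10
  size 6 → [0,1,2,3,5,7]=15  [0,2,3,5,7,9]=60  [0,2,4,6,8,9]=15  [0,2,5,7,8,9]=90  [0,2,6,7,8,9]=60  [1,2,3,5,7,9]=30  [1,3,5,7,8,9]=15  [2,3,5,7,8,9]=60  [2,4,6,7,8,9]=30  [2,5,6,7,8,9]=60  [3,5,6,7,8,9]=20  [4,5,6,7,8,9]=15
  size 7 → [0,1,2,3,5,7,9]=105  [0,2,3,5,7,8,9]=210  [0,2,4,6,7,8,9]=105  [0,2,5,6,7,8,9]=210  [1,2,3,5,7,8,9]=105  [1,3,5,6,7,8,9]=35  [2,3,5,6,7,8,9]=140  [2,4,5,6,7,8,9]=105  [3,4,5,6,7,8,9]=35
  size 8 → [0,1,2,3,5,7,8,9]=420  [0,2,3,5,6,7,8,9]=560  [0,2,4,5,6,7,8,9]=420  [1,2,3,5,6,7,8,9]=280  [1,3,4,5,6,7,8,9]=70  [2,3,4,5,6,7,8,9]=280
  first=0(m) contributes 630
  first=1(l) contributes 1260
  first=4(k) contributes 1260
|[w]| = 3150

3150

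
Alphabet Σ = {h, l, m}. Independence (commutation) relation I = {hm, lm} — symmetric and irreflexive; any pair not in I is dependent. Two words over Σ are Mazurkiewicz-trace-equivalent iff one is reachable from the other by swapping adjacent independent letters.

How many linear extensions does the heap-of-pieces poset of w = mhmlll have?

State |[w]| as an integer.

15

piece 0:m — minimal
piece 1:h — minimal
piece 2:m rests on {0:m}
piece 3:l rests on {1:h}
piece 4:l rests on {3:l}
piece 5:l rests on {4:l}
minimal pieces: {0:m, 1:h}
ways to finish when only these pieces remain (= sum over removing one remaining piece with nothing left below it):
  1 left: {2}→1  {5}→1
  2 left: {0,2}→1  {2,5}→2  {4,5}→1
  3 left: {0,2,5}→3  {2,4,5}→3  {3,4,5}→1
  4 left: {0,2,4,5}→6  {1,3,4,5}→1  {2,3,4,5}→4
  placing 0:m first → 5 extensions
  placing 1:h first → 10 extensions
total linear extensions = 15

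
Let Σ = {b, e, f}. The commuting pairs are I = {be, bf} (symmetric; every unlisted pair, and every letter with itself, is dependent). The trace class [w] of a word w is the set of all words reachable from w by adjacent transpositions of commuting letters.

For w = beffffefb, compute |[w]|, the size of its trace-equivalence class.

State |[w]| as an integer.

0(b) covers ∅
1(e) covers ∅
2(f) covers 1:e
3(f) covers 2:f
4(f) covers 3:f
5(f) covers 4:f
6(e) covers 5:f
7(f) covers 6:e
8(b) covers 0:b
floor of heap: 0:b, 1:e
completions by unplaced set U, small U first (add the entries for U minus each lowest piece of U):
  |U|=1: {7}:1  {8}:1
  |U|=2: {0,8}:1  {6,7}:1  {7,8}:2
  |U|=3: {0,7,8}:3  {5,6,7}:1  {6,7,8}:3
  |U|=4: {0,6,7,8}:6  {4,5,6,7}:1  {5,6,7,8}:4
  |U|=5: {0,5,6,7,8}:10  {3,4,5,6,7}:1  {4,5,6,7,8}:5
  |U|=6: {0,4,5,6,7,8}:15  {2,3,4,5,6,7}:1  {3,4,5,6,7,8}:6
  |U|=7: {0,3,4,5,6,7,8}:21  {1,2,3,4,5,6,7}:1  {2,3,4,5,6,7,8}:7
  start at 0(b): 8
  start at 1(e): 28
sum over floor = 36

36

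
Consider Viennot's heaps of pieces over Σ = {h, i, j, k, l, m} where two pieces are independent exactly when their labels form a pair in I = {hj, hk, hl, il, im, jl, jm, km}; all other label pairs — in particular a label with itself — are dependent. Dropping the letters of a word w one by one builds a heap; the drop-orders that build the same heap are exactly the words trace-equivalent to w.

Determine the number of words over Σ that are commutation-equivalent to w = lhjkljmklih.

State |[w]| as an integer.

0(l) covers ∅
1(h) covers ∅
2(j) covers ∅
3(k) covers 0:l, 2:j
4(l) covers 3:k
5(j) covers 3:k
6(m) covers 1:h, 4:l
7(k) covers 4:l, 5:j
8(l) covers 6:m, 7:k
9(i) covers 1:h, 7:k
10(h) covers 6:m, 9:i
floor of heap: 0:l, 1:h, 2:j
completions by unplaced set U, small U first (add the entries for U minus each lowest piece of U):
  |U|=1: {8}:1  {10}:1
  |U|=2: {8,10}:2  {9,10}:1
  |U|=3: {6,8,10}:2  {8,9,10}:3
  |U|=4: {6,8,9,10}:5  {7,8,9,10}:3
  |U|=5: {1,6,8,9,10}:5  {5,7,8,9,10}:3  {6,7,8,9,10}:8
  |U|=6: {1,6,7,8,9,10}:13  {4,6,7,8,9,10}:8  {5,6,7,8,9,10}:11
  |U|=7: {1,4,6,7,8,9,10}:21  {1,5,6,7,8,9,10}:24  {4,5,6,7,8,9,10}:19
  |U|=8: {1,4,5,6,7,8,9,10}:64  {3,4,5,6,7,8,9,10}:19
  |U|=9: {0,3,4,5,6,7,8,9,10}:19  {1,3,4,5,6,7,8,9,10}:83  {2,3,4,5,6,7,8,9,10}:19
  start at 0(l): 102
  start at 1(h): 38
  start at 2(j): 102
sum over floor = 242

242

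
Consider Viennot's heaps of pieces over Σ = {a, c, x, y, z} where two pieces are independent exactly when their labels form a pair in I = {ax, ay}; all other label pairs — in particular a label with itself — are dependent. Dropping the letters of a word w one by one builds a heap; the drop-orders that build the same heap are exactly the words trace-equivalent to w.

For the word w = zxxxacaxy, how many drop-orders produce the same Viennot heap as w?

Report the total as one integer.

drop 0:z onto floor
drop 1:x onto {0:z}
drop 2:x onto {1:x}
drop 3:x onto {2:x}
drop 4:a onto {0:z}
drop 5:c onto {3:x, 4:a}
drop 6:a onto {5:c}
drop 7:x onto {5:c}
drop 8:y onto {7:x}
ground layer = {0:z}
drop-orders for the pieces not yet dropped (sum over which currently-grounded one goes next):
  1 to go: {6} 1  {8} 1
  2 to go: {6,8} 2  {7,8} 1
  3 to go: {6,7,8} 3
  4 to go: {5,6,7,8} 3
  5 to go: {3,5,6,7,8} 3  {4,5,6,7,8} 3
  6 to go: {2,3,5,6,7,8} 3  {3,4,5,6,7,8} 6
  7 to go: {1,2,3,5,6,7,8} 3  {2,3,4,5,6,7,8} 9
  if 0:z drops first: 12 orders

12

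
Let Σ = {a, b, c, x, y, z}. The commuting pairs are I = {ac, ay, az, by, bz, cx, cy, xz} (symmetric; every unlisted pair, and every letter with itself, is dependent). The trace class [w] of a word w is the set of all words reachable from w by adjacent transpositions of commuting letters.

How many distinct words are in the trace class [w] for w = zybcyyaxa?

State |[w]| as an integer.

94

drop 0:z onto floor
drop 1:y onto {0:z}
drop 2:b onto floor
drop 3:c onto {0:z, 2:b}
drop 4:y onto {1:y}
drop 5:y onto {4:y}
drop 6:a onto {2:b}
drop 7:x onto {5:y, 6:a}
drop 8:a onto {7:x}
ground layer = {0:z, 2:b}
drop-orders for the pieces not yet dropped (sum over which currently-grounded one goes next):
  1 to go: {3} 1  {8} 1
  2 to go: {3,8} 2  {7,8} 1
  3 to go: {3,7,8} 3  {5,7,8} 1  {6,7,8} 1
  4 to go: {3,5,7,8} 4  {3,6,7,8} 4  {4,5,7,8} 1  {5,6,7,8} 2
  5 to go: {1,4,5,7,8} 1  {2,3,6,7,8} 4  {3,4,5,7,8} 5  {3,5,6,7,8} 10  {4,5,6,7,8} 3
  6 to go: {1,3,4,5,7,8} 6  {1,4,5,6,7,8} 4  {2,3,5,6,7,8} 14  {3,4,5,6,7,8} 18
  7 to go: {0,1,3,4,5,7,8} 6  {1,3,4,5,6,7,8} 28  {2,3,4,5,6,7,8} 32
  if 0:z drops first: 60 orders
  if 2:b drops first: 34 orders
heap linearizations: 94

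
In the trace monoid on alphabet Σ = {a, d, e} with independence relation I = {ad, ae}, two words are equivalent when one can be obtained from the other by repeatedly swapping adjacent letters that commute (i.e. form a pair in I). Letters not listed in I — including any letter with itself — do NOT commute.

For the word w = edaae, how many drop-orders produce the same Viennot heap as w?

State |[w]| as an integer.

10

#0=e has no predecessor
#1=d depends on [0:e]
#2=a has no predecessor
#3=a depends on [2:a]
#4=e depends on [1:d]
sources: [0:e, 2:a]
N(rest) = Σ N(rest − s) over sources s of rest; N(one piece) = 1:
  size 1 → [3]=1  [4]=1
  size 2 → [1,4]=1  [2,3]=1  [3,4]=2
  size 3 → [0,1,4]=1  [1,3,4]=3  [2,3,4]=3
  first=0(e) contributes 6
  first=2(a) contributes 4
|[w]| = 10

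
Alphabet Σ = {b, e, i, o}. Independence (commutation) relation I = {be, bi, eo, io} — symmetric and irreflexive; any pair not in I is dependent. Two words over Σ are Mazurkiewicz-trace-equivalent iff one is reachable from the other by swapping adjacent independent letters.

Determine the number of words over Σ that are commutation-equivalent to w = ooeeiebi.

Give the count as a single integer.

#0=o has no predecessor
#1=o depends on [0:o]
#2=e has no predecessor
#3=e depends on [2:e]
#4=i depends on [3:e]
#5=e depends on [4:i]
#6=b depends on [1:o]
#7=i depends on [5:e]
sources: [0:o, 2:e]
N(rest) = Σ N(rest − s) over sources s of rest; N(one piece) = 1:
  size 1 → [6]=1  [7]=1
  size 2 → [1,6]=1  [5,7]=1  [6,7]=2
  size 3 → [0,1,6]=1  [1,6,7]=3  [4,5,7]=1  [5,6,7]=3
  size 4 → [0,1,6,7]=4  [1,5,6,7]=6  [3,4,5,7]=1  [4,5,6,7]=4
  size 5 → [0,1,5,6,7]=10  [1,4,5,6,7]=10  [2,3,4,5,7]=1  [3,4,5,6,7]=5
  size 6 → [0,1,4,5,6,7]=20  [1,3,4,5,6,7]=15  [2,3,4,5,6,7]=6
  first=0(o) contributes 21
  first=2(e) contributes 35
|[w]| = 56

56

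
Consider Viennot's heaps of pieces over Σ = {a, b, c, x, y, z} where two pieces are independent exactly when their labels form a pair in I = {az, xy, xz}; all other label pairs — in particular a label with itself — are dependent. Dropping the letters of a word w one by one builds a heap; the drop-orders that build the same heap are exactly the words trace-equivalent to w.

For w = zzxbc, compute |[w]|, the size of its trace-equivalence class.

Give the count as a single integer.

3

0(z) covers ∅
1(z) covers 0:z
2(x) covers ∅
3(b) covers 1:z, 2:x
4(c) covers 3:b
floor of heap: 0:z, 2:x
completions by unplaced set U, small U first (add the entries for U minus each lowest piece of U):
  |U|=1: {4}:1
  |U|=2: {3,4}:1
  |U|=3: {1,3,4}:1  {2,3,4}:1
  start at 0(z): 2
  start at 2(x): 1
sum over floor = 3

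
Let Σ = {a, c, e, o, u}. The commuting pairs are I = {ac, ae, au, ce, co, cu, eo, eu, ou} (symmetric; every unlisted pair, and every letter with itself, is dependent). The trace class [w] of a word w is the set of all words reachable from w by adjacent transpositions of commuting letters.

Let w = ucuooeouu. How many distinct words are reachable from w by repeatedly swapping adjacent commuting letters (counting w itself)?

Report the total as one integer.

2520

piece 0:u — minimal
piece 1:c — minimal
piece 2:u rests on {0:u}
piece 3:o — minimal
piece 4:o rests on {3:o}
piece 5:e — minimal
piece 6:o rests on {4:o}
piece 7:u rests on {2:u}
piece 8:u rests on {7:u}
minimal pieces: {0:u, 1:c, 3:o, 5:e}
ways to finish when only these pieces remain (= sum over removing one remaining piece with nothing left below it):
  1 left: {1}→1  {5}→1  {6}→1  {8}→1
  2 left: {1,5}→2  {1,6}→2  {1,8}→2  {4,6}→1  {5,6}→2  {5,8}→2  {6,8}→2  {7,8}→1
  3 left: {1,4,6}→3  {1,5,6}→6  {1,5,8}→6  {1,6,8}→6  {1,7,8}→3  {2,7,8}→1  {3,4,6}→1  {4,5,6}→3  {4,6,8}→3  {5,6,8}→6  {5,7,8}→3  {6,7,8}→3
  4 left: {0,2,7,8}→1  {1,2,7,8}→4  {1,3,4,6}→4  {1,4,5,6}→12  {1,4,6,8}→12  {1,5,6,8}→24  {1,5,7,8}→12  {1,6,7,8}→12  {2,5,7,8}→4  {2,6,7,8}→4  {3,4,5,6}→4  {3,4,6,8}→4  {4,5,6,8}→12  {4,6,7,8}→6  {5,6,7,8}→12
  5 left: {0,1,2,7,8}→5  {0,2,5,7,8}→5  {0,2,6,7,8}→5  {1,2,5,7,8}→20  {1,2,6,7,8}→20  {1,3,4,5,6}→20  {1,3,4,6,8}→20  {1,4,5,6,8}→60  {1,4,6,7,8}→30  {1,5,6,7,8}→60  {2,4,6,7,8}→10  {2,5,6,7,8}→20  {3,4,5,6,8}→20  {3,4,6,7,8}→10  {4,5,6,7,8}→30
  6 left: {0,1,2,5,7,8}→30  {0,1,2,6,7,8}→30  {0,2,4,6,7,8}→15  {0,2,5,6,7,8}→30  {1,2,4,6,7,8}→60  {1,2,5,6,7,8}→120  {1,3,4,5,6,8}→120  {1,3,4,6,7,8}→60  {1,4,5,6,7,8}→180  {2,3,4,6,7,8}→20  {2,4,5,6,7,8}→60  {3,4,5,6,7,8}→60
  7 left: {0,1,2,4,6,7,8}→105  {0,1,2,5,6,7,8}→210  {0,2,3,4,6,7,8}→35  {0,2,4,5,6,7,8}→105  {1,2,3,4,6,7,8}→140  {1,2,4,5,6,7,8}→420  {1,3,4,5,6,7,8}→420  {2,3,4,5,6,7,8}→140
  placing 0:u first → 1120 extensions
  placing 1:c first → 280 extensions
  placing 3:o first → 840 extensions
  placing 5:e first → 280 extensions
total linear extensions = 2520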